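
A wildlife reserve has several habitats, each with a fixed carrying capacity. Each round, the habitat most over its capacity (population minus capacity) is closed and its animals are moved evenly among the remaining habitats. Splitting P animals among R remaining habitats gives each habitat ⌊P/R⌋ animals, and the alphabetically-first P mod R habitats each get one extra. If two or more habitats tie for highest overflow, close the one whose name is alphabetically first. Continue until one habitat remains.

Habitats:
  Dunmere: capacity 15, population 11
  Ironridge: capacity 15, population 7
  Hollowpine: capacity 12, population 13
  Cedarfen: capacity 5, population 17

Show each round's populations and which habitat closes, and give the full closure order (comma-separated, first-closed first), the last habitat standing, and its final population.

Closure order: Cedarfen, Hollowpine, Dunmere
Last habitat: Ironridge with 48 animals

Round 1: Cedarfen=17 Dunmere=11 Hollowpine=13 Ironridge=7 → close Cedarfen (overflow 12)
  17÷3 = 5 each, +1 to first 2
Round 2: Dunmere=17 Hollowpine=19 Ironridge=12 → close Hollowpine (overflow 7)
  19÷2 = 9 each, +1 to first 1
Round 3: Dunmere=27 Ironridge=21 → close Dunmere (overflow 12)
  27÷1 = 27 each, +1 to first 0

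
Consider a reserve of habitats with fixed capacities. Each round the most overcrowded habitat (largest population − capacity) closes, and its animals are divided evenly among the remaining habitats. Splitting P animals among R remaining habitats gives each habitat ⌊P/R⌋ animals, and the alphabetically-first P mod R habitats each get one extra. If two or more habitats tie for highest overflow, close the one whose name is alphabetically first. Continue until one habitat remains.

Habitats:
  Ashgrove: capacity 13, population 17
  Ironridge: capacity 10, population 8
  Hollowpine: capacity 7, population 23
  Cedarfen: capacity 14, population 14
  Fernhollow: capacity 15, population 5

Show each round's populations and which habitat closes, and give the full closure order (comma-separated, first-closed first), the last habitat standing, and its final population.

Closure order: Hollowpine, Ashgrove, Cedarfen, Ironridge
Last habitat: Fernhollow with 67 animals

Round 1: Ashgrove=17 Cedarfen=14 Fernhollow=5 Hollowpine=23 Ironridge=8 → close Hollowpine (overflow 16)
  23÷4 = 5 each, +1 to first 3
Round 2: Ashgrove=23 Cedarfen=20 Fernhollow=11 Ironridge=13 → close Ashgrove (overflow 10)
  23÷3 = 7 each, +1 to first 2
Round 3: Cedarfen=28 Fernhollow=19 Ironridge=20 → close Cedarfen (overflow 14)
  28÷2 = 14 each, +1 to first 0
Round 4: Fernhollow=33 Ironridge=34 → close Ironridge (overflow 24)
  34÷1 = 34 each, +1 to first 0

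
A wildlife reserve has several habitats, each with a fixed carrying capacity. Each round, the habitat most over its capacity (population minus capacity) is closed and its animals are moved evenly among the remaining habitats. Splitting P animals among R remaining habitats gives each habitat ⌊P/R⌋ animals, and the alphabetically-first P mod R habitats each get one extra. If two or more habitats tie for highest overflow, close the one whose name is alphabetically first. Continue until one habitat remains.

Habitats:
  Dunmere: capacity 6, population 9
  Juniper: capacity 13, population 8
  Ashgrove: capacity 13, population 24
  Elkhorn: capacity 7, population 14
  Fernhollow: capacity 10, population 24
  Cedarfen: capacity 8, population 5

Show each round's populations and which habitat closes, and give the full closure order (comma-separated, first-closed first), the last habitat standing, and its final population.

Closure order: Fernhollow, Ashgrove, Elkhorn, Dunmere, Cedarfen
Last habitat: Juniper with 84 animals

Round 1: Ashgrove=24 Cedarfen=5 Dunmere=9 Elkhorn=14 Fernhollow=24 Juniper=8 → close Fernhollow (overflow 14)
  24÷5 = 4 each, +1 to first 4
Round 2: Ashgrove=29 Cedarfen=10 Dunmere=14 Elkhorn=19 Juniper=12 → close Ashgrove (overflow 16)
  29÷4 = 7 each, +1 to first 1
Round 3: Cedarfen=18 Dunmere=21 Elkhorn=26 Juniper=19 → close Elkhorn (overflow 19)
  26÷3 = 8 each, +1 to first 2
Round 4: Cedarfen=27 Dunmere=30 Juniper=27 → close Dunmere (overflow 24)
  30÷2 = 15 each, +1 to first 0
Round 5: Cedarfen=42 Juniper=42 → close Cedarfen (overflow 34)
  42÷1 = 42 each, +1 to first 0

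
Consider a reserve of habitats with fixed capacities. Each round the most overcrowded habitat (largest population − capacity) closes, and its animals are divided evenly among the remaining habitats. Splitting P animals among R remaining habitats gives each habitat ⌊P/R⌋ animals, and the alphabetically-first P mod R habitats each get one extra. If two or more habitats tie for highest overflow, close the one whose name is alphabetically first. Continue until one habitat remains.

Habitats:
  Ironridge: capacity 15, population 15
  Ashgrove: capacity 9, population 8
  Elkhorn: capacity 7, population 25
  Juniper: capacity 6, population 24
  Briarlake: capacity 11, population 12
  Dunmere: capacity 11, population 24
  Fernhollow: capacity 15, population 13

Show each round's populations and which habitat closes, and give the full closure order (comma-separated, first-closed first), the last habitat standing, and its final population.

Round 1: Ashgrove=8 Briarlake=12 Dunmere=24 Elkhorn=25 Fernhollow=13 Ironridge=15 Juniper=24 → close Elkhorn (overflow 18)
  25÷6 = 4 each, +1 to first 1
Round 2: Ashgrove=13 Briarlake=16 Dunmere=28 Fernhollow=17 Ironridge=19 Juniper=28 → close Juniper (overflow 22)
  28÷5 = 5 each, +1 to first 3
Round 3: Ashgrove=19 Briarlake=22 Dunmere=34 Fernhollow=22 Ironridge=24 → close Dunmere (overflow 23)
  34÷4 = 8 each, +1 to first 2
Round 4: Ashgrove=28 Briarlake=31 Fernhollow=30 Ironridge=32 → close Briarlake (overflow 20)
  31÷3 = 10 each, +1 to first 1
Round 5: Ashgrove=39 Fernhollow=40 Ironridge=42 → close Ashgrove (overflow 30)
  39÷2 = 19 each, +1 to first 1
Round 6: Fernhollow=60 Ironridge=61 → close Ironridge (overflow 46)
  61÷1 = 61 each, +1 to first 0

Closure order: Elkhorn, Juniper, Dunmere, Briarlake, Ashgrove, Ironridge
Last habitat: Fernhollow with 121 animals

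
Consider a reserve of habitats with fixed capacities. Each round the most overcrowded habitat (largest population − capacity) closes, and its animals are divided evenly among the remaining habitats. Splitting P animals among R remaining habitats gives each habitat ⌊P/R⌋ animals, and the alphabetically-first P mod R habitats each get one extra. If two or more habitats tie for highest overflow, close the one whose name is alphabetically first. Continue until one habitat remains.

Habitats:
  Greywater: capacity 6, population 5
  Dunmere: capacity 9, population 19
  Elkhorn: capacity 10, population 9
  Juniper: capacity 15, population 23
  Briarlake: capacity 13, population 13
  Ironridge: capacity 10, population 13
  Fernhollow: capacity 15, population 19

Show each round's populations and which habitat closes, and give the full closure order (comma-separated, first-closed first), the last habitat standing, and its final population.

Round 1: Briarlake=13 Dunmere=19 Elkhorn=9 Fernhollow=19 Greywater=5 Ironridge=13 Juniper=23 → close Dunmere (overflow 10)
  19÷6 = 3 each, +1 to first 1
Round 2: Briarlake=17 Elkhorn=12 Fernhollow=22 Greywater=8 Ironridge=16 Juniper=26 → close Juniper (overflow 11)
  26÷5 = 5 each, +1 to first 1
Round 3: Briarlake=23 Elkhorn=17 Fernhollow=27 Greywater=13 Ironridge=21 → close Fernhollow (overflow 12)
  27÷4 = 6 each, +1 to first 3
Round 4: Briarlake=30 Elkhorn=24 Greywater=20 Ironridge=27 → close Briarlake (overflow 17)
  30÷3 = 10 each, +1 to first 0
Round 5: Elkhorn=34 Greywater=30 Ironridge=37 → close Ironridge (overflow 27)
  37÷2 = 18 each, +1 to first 1
Round 6: Elkhorn=53 Greywater=48 → close Elkhorn (overflow 43)
  53÷1 = 53 each, +1 to first 0

Closure order: Dunmere, Juniper, Fernhollow, Briarlake, Ironridge, Elkhorn
Last habitat: Greywater with 101 animals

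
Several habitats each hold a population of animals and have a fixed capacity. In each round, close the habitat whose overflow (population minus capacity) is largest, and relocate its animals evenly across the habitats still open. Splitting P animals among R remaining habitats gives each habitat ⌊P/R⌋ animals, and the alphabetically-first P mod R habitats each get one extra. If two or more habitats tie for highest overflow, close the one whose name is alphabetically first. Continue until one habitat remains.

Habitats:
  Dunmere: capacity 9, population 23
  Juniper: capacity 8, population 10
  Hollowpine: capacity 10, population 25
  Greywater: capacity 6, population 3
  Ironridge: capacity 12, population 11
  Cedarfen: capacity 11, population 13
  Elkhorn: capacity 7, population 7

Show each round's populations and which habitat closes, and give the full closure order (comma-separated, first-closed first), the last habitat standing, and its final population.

Closure order: Hollowpine, Dunmere, Cedarfen, Juniper, Elkhorn, Ironridge
Last habitat: Greywater with 92 animals

Round 1: Cedarfen=13 Dunmere=23 Elkhorn=7 Greywater=3 Hollowpine=25 Ironridge=11 Juniper=10 → close Hollowpine (overflow 15)
  25÷6 = 4 each, +1 to first 1
Round 2: Cedarfen=18 Dunmere=27 Elkhorn=11 Greywater=7 Ironridge=15 Juniper=14 → close Dunmere (overflow 18)
  27÷5 = 5 each, +1 to first 2
Round 3: Cedarfen=24 Elkhorn=17 Greywater=12 Ironridge=20 Juniper=19 → close Cedarfen (overflow 13)
  24÷4 = 6 each, +1 to first 0
Round 4: Elkhorn=23 Greywater=18 Ironridge=26 Juniper=25 → close Juniper (overflow 17)
  25÷3 = 8 each, +1 to first 1
Round 5: Elkhorn=32 Greywater=26 Ironridge=34 → close Elkhorn (overflow 25)
  32÷2 = 16 each, +1 to first 0
Round 6: Greywater=42 Ironridge=50 → close Ironridge (overflow 38)
  50÷1 = 50 each, +1 to first 0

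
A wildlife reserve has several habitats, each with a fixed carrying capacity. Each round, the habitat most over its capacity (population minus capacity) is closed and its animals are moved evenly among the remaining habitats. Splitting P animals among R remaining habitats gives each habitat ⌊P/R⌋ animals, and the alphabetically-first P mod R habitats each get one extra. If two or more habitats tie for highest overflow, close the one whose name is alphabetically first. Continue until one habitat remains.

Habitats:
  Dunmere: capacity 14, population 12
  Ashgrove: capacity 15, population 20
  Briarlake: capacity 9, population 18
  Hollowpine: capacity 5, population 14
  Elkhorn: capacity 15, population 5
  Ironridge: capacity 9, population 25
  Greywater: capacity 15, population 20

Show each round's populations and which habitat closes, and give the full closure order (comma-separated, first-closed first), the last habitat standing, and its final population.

Round 1: Ashgrove=20 Briarlake=18 Dunmere=12 Elkhorn=5 Greywater=20 Hollowpine=14 Ironridge=25 → close Ironridge (overflow 16)
  25÷6 = 4 each, +1 to first 1
Round 2: Ashgrove=25 Briarlake=22 Dunmere=16 Elkhorn=9 Greywater=24 Hollowpine=18 → close Briarlake (overflow 13)
  22÷5 = 4 each, +1 to first 2
Round 3: Ashgrove=30 Dunmere=21 Elkhorn=13 Greywater=28 Hollowpine=22 → close Hollowpine (overflow 17)
  22÷4 = 5 each, +1 to first 2
Round 4: Ashgrove=36 Dunmere=27 Elkhorn=18 Greywater=33 → close Ashgrove (overflow 21)
  36÷3 = 12 each, +1 to first 0
Round 5: Dunmere=39 Elkhorn=30 Greywater=45 → close Greywater (overflow 30)
  45÷2 = 22 each, +1 to first 1
Round 6: Dunmere=62 Elkhorn=52 → close Dunmere (overflow 48)
  62÷1 = 62 each, +1 to first 0

Closure order: Ironridge, Briarlake, Hollowpine, Ashgrove, Greywater, Dunmere
Last habitat: Elkhorn with 114 animals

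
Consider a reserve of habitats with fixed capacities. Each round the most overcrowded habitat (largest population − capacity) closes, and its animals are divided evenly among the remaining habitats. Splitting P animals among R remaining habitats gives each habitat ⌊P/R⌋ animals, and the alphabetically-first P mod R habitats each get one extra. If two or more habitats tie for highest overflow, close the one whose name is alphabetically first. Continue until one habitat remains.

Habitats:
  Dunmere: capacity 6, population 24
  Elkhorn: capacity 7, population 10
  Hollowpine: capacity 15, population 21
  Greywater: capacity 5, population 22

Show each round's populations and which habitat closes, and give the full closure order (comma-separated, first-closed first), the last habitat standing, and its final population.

Round 1: Dunmere=24 Elkhorn=10 Greywater=22 Hollowpine=21 → close Dunmere (overflow 18)
  24÷3 = 8 each, +1 to first 0
Round 2: Elkhorn=18 Greywater=30 Hollowpine=29 → close Greywater (overflow 25)
  30÷2 = 15 each, +1 to first 0
Round 3: Elkhorn=33 Hollowpine=44 → close Hollowpine (overflow 29)
  44÷1 = 44 each, +1 to first 0

Closure order: Dunmere, Greywater, Hollowpine
Last habitat: Elkhorn with 77 animals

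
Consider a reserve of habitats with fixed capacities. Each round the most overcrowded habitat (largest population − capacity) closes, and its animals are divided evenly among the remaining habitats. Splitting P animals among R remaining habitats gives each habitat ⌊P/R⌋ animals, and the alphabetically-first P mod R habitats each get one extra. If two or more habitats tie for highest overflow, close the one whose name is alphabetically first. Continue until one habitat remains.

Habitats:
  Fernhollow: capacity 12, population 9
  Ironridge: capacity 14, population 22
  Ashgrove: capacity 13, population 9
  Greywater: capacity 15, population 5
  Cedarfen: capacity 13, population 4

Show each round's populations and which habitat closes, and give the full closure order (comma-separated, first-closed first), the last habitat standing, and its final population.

Closure order: Ironridge, Ashgrove, Fernhollow, Cedarfen
Last habitat: Greywater with 49 animals

Round 1: Ashgrove=9 Cedarfen=4 Fernhollow=9 Greywater=5 Ironridge=22 → close Ironridge (overflow 8)
  22÷4 = 5 each, +1 to first 2
Round 2: Ashgrove=15 Cedarfen=10 Fernhollow=14 Greywater=10 → close Ashgrove (overflow 2)
  15÷3 = 5 each, +1 to first 0
Round 3: Cedarfen=15 Fernhollow=19 Greywater=15 → close Fernhollow (overflow 7)
  19÷2 = 9 each, +1 to first 1
Round 4: Cedarfen=25 Greywater=24 → close Cedarfen (overflow 12)
  25÷1 = 25 each, +1 to first 0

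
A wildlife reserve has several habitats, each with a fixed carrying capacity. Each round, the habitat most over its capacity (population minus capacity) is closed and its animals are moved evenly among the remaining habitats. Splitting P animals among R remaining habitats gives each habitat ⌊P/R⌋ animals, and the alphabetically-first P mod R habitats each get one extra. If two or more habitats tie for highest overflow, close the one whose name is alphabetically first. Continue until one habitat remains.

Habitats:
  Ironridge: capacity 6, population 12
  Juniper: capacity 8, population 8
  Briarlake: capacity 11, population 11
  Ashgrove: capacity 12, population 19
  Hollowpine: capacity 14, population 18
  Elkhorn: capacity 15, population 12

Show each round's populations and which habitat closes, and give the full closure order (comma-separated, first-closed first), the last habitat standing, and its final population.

Round 1: Ashgrove=19 Briarlake=11 Elkhorn=12 Hollowpine=18 Ironridge=12 Juniper=8 → close Ashgrove (overflow 7)
  19÷5 = 3 each, +1 to first 4
Round 2: Briarlake=15 Elkhorn=16 Hollowpine=22 Ironridge=16 Juniper=11 → close Ironridge (overflow 10)
  16÷4 = 4 each, +1 to first 0
Round 3: Briarlake=19 Elkhorn=20 Hollowpine=26 Juniper=15 → close Hollowpine (overflow 12)
  26÷3 = 8 each, +1 to first 2
Round 4: Briarlake=28 Elkhorn=29 Juniper=23 → close Briarlake (overflow 17)
  28÷2 = 14 each, +1 to first 0
Round 5: Elkhorn=43 Juniper=37 → close Juniper (overflow 29)
  37÷1 = 37 each, +1 to first 0

Closure order: Ashgrove, Ironridge, Hollowpine, Briarlake, Juniper
Last habitat: Elkhorn with 80 animals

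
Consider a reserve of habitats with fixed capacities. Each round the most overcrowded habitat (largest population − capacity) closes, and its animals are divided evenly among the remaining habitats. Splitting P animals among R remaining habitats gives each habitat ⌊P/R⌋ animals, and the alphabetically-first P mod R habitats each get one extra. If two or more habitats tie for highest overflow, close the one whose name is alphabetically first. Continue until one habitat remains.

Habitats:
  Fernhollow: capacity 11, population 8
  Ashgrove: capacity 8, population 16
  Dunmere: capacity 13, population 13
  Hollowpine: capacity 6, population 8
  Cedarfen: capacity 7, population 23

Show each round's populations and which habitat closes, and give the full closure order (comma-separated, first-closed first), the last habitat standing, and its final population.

Round 1: Ashgrove=16 Cedarfen=23 Dunmere=13 Fernhollow=8 Hollowpine=8 → close Cedarfen (overflow 16)
  23÷4 = 5 each, +1 to first 3
Round 2: Ashgrove=22 Dunmere=19 Fernhollow=14 Hollowpine=13 → close Ashgrove (overflow 14)
  22÷3 = 7 each, +1 to first 1
Round 3: Dunmere=27 Fernhollow=21 Hollowpine=20 → close Dunmere (overflow 14)
  27÷2 = 13 each, +1 to first 1
Round 4: Fernhollow=35 Hollowpine=33 → close Hollowpine (overflow 27)
  33÷1 = 33 each, +1 to first 0

Closure order: Cedarfen, Ashgrove, Dunmere, Hollowpine
Last habitat: Fernhollow with 68 animals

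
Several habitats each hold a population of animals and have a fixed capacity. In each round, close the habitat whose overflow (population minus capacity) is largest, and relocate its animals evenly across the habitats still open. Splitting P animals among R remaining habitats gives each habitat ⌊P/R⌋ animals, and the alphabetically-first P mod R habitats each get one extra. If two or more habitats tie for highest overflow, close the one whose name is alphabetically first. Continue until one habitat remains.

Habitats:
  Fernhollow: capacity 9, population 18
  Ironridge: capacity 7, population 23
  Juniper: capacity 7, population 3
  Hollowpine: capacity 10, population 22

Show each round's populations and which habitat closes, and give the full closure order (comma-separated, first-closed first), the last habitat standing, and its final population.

Round 1: Fernhollow=18 Hollowpine=22 Ironridge=23 Juniper=3 → close Ironridge (overflow 16)
  23÷3 = 7 each, +1 to first 2
Round 2: Fernhollow=26 Hollowpine=30 Juniper=10 → close Hollowpine (overflow 20)
  30÷2 = 15 each, +1 to first 0
Round 3: Fernhollow=41 Juniper=25 → close Fernhollow (overflow 32)
  41÷1 = 41 each, +1 to first 0

Closure order: Ironridge, Hollowpine, Fernhollow
Last habitat: Juniper with 66 animals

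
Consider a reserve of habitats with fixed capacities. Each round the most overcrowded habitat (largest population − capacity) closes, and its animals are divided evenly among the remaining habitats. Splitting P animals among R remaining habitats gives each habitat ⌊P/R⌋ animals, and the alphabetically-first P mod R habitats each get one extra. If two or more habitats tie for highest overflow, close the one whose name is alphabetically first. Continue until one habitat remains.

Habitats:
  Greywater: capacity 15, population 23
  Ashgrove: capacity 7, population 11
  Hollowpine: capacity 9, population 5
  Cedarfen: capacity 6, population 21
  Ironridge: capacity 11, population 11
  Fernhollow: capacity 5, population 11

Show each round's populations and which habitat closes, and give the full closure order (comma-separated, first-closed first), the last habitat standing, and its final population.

Round 1: Ashgrove=11 Cedarfen=21 Fernhollow=11 Greywater=23 Hollowpine=5 Ironridge=11 → close Cedarfen (overflow 15)
  21÷5 = 4 each, +1 to first 1
Round 2: Ashgrove=16 Fernhollow=15 Greywater=27 Hollowpine=9 Ironridge=15 → close Greywater (overflow 12)
  27÷4 = 6 each, +1 to first 3
Round 3: Ashgrove=23 Fernhollow=22 Hollowpine=16 Ironridge=21 → close Fernhollow (overflow 17)
  22÷3 = 7 each, +1 to first 1
Round 4: Ashgrove=31 Hollowpine=23 Ironridge=28 → close Ashgrove (overflow 24)
  31÷2 = 15 each, +1 to first 1
Round 5: Hollowpine=39 Ironridge=43 → close Ironridge (overflow 32)
  43÷1 = 43 each, +1 to first 0

Closure order: Cedarfen, Greywater, Fernhollow, Ashgrove, Ironridge
Last habitat: Hollowpine with 82 animals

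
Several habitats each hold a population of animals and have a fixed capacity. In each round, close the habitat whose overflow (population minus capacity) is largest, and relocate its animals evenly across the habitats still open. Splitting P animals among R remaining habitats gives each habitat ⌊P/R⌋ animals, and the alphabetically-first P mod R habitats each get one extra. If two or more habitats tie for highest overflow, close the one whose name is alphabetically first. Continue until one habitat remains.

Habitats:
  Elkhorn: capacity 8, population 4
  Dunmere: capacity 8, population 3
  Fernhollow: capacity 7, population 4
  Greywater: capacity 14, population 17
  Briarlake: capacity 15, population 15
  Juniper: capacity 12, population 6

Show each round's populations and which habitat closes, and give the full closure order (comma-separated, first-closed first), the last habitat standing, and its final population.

Closure order: Greywater, Briarlake, Fernhollow, Dunmere, Elkhorn
Last habitat: Juniper with 49 animals

Round 1: Briarlake=15 Dunmere=3 Elkhorn=4 Fernhollow=4 Greywater=17 Juniper=6 → close Greywater (overflow 3)
  17÷5 = 3 each, +1 to first 2
Round 2: Briarlake=19 Dunmere=7 Elkhorn=7 Fernhollow=7 Juniper=9 → close Briarlake (overflow 4)
  19÷4 = 4 each, +1 to first 3
Round 3: Dunmere=12 Elkhorn=12 Fernhollow=12 Juniper=13 → close Fernhollow (overflow 5)
  12÷3 = 4 each, +1 to first 0
Round 4: Dunmere=16 Elkhorn=16 Juniper=17 → close Dunmere (overflow 8)
  16÷2 = 8 each, +1 to first 0
Round 5: Elkhorn=24 Juniper=25 → close Elkhorn (overflow 16)
  24÷1 = 24 each, +1 to first 0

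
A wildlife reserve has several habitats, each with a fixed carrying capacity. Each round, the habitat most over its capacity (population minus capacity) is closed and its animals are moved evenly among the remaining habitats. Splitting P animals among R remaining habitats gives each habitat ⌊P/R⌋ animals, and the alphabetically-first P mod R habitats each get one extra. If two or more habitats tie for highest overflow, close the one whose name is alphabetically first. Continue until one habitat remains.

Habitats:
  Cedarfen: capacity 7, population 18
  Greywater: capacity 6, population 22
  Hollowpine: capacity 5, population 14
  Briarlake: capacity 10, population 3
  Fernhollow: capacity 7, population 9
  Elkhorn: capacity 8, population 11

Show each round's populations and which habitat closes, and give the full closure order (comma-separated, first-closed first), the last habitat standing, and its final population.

Closure order: Greywater, Cedarfen, Hollowpine, Elkhorn, Fernhollow
Last habitat: Briarlake with 77 animals

Round 1: Briarlake=3 Cedarfen=18 Elkhorn=11 Fernhollow=9 Greywater=22 Hollowpine=14 → close Greywater (overflow 16)
  22÷5 = 4 each, +1 to first 2
Round 2: Briarlake=8 Cedarfen=23 Elkhorn=15 Fernhollow=13 Hollowpine=18 → close Cedarfen (overflow 16)
  23÷4 = 5 each, +1 to first 3
Round 3: Briarlake=14 Elkhorn=21 Fernhollow=19 Hollowpine=23 → close Hollowpine (overflow 18)
  23÷3 = 7 each, +1 to first 2
Round 4: Briarlake=22 Elkhorn=29 Fernhollow=26 → close Elkhorn (overflow 21)
  29÷2 = 14 each, +1 to first 1
Round 5: Briarlake=37 Fernhollow=40 → close Fernhollow (overflow 33)
  40÷1 = 40 each, +1 to first 0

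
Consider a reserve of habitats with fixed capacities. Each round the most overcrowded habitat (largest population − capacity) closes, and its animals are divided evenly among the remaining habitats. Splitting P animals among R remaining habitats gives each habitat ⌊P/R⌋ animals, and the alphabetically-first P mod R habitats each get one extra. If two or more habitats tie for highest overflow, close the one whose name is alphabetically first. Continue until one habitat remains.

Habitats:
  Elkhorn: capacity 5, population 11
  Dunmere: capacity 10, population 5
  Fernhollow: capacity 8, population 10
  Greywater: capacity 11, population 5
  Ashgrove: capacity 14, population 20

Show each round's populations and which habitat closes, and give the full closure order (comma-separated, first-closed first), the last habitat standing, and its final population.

Round 1: Ashgrove=20 Dunmere=5 Elkhorn=11 Fernhollow=10 Greywater=5 → close Ashgrove (overflow 6)
  20÷4 = 5 each, +1 to first 0
Round 2: Dunmere=10 Elkhorn=16 Fernhollow=15 Greywater=10 → close Elkhorn (overflow 11)
  16÷3 = 5 each, +1 to first 1
Round 3: Dunmere=16 Fernhollow=20 Greywater=15 → close Fernhollow (overflow 12)
  20÷2 = 10 each, +1 to first 0
Round 4: Dunmere=26 Greywater=25 → close Dunmere (overflow 16)
  26÷1 = 26 each, +1 to first 0

Closure order: Ashgrove, Elkhorn, Fernhollow, Dunmere
Last habitat: Greywater with 51 animals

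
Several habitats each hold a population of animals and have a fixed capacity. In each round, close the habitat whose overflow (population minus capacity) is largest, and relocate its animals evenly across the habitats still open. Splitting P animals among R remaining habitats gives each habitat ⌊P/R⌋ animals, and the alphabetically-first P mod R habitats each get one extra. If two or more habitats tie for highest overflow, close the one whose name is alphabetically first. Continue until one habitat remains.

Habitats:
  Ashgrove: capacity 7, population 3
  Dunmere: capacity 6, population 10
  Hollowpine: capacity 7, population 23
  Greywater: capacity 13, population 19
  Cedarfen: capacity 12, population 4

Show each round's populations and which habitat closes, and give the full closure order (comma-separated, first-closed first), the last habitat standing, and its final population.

Closure order: Hollowpine, Greywater, Dunmere, Ashgrove
Last habitat: Cedarfen with 59 animals

Round 1: Ashgrove=3 Cedarfen=4 Dunmere=10 Greywater=19 Hollowpine=23 → close Hollowpine (overflow 16)
  23÷4 = 5 each, +1 to first 3
Round 2: Ashgrove=9 Cedarfen=10 Dunmere=16 Greywater=24 → close Greywater (overflow 11)
  24÷3 = 8 each, +1 to first 0
Round 3: Ashgrove=17 Cedarfen=18 Dunmere=24 → close Dunmere (overflow 18)
  24÷2 = 12 each, +1 to first 0
Round 4: Ashgrove=29 Cedarfen=30 → close Ashgrove (overflow 22)
  29÷1 = 29 each, +1 to first 0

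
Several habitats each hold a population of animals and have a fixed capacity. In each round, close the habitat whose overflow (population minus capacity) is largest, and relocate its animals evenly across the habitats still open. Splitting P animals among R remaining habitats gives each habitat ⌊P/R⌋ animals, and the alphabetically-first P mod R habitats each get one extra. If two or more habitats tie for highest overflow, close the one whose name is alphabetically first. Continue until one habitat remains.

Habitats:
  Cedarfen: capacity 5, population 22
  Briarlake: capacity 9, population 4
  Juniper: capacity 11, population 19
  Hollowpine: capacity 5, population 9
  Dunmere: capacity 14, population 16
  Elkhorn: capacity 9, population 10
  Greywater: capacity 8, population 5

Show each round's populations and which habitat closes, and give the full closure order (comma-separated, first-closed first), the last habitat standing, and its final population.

Round 1: Briarlake=4 Cedarfen=22 Dunmere=16 Elkhorn=10 Greywater=5 Hollowpine=9 Juniper=19 → close Cedarfen (overflow 17)
  22÷6 = 3 each, +1 to first 4
Round 2: Briarlake=8 Dunmere=20 Elkhorn=14 Greywater=9 Hollowpine=12 Juniper=22 → close Juniper (overflow 11)
  22÷5 = 4 each, +1 to first 2
Round 3: Briarlake=13 Dunmere=25 Elkhorn=18 Greywater=13 Hollowpine=16 → close Dunmere (overflow 11)
  25÷4 = 6 each, +1 to first 1
Round 4: Briarlake=20 Elkhorn=24 Greywater=19 Hollowpine=22 → close Hollowpine (overflow 17)
  22÷3 = 7 each, +1 to first 1
Round 5: Briarlake=28 Elkhorn=31 Greywater=26 → close Elkhorn (overflow 22)
  31÷2 = 15 each, +1 to first 1
Round 6: Briarlake=44 Greywater=41 → close Briarlake (overflow 35)
  44÷1 = 44 each, +1 to first 0

Closure order: Cedarfen, Juniper, Dunmere, Hollowpine, Elkhorn, Briarlake
Last habitat: Greywater with 85 animals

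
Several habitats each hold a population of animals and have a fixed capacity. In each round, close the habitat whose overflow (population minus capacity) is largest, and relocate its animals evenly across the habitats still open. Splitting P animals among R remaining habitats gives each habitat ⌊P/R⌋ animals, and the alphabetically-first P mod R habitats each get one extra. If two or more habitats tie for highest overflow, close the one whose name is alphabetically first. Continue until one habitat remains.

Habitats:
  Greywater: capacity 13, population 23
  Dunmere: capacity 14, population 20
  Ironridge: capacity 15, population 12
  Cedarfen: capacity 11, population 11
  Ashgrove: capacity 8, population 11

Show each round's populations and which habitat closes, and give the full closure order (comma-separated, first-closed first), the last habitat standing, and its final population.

Round 1: Ashgrove=11 Cedarfen=11 Dunmere=20 Greywater=23 Ironridge=12 → close Greywater (overflow 10)
  23÷4 = 5 each, +1 to first 3
Round 2: Ashgrove=17 Cedarfen=17 Dunmere=26 Ironridge=17 → close Dunmere (overflow 12)
  26÷3 = 8 each, +1 to first 2
Round 3: Ashgrove=26 Cedarfen=26 Ironridge=25 → close Ashgrove (overflow 18)
  26÷2 = 13 each, +1 to first 0
Round 4: Cedarfen=39 Ironridge=38 → close Cedarfen (overflow 28)
  39÷1 = 39 each, +1 to first 0

Closure order: Greywater, Dunmere, Ashgrove, Cedarfen
Last habitat: Ironridge with 77 animals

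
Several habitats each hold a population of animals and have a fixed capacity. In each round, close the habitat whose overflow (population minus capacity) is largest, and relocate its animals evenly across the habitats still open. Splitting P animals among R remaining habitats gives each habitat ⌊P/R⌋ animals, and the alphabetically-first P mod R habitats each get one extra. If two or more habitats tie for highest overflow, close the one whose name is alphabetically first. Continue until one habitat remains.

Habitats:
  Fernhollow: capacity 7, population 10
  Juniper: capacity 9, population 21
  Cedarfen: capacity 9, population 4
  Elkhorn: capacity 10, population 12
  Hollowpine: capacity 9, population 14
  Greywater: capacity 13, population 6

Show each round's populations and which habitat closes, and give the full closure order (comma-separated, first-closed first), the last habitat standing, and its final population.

Round 1: Cedarfen=4 Elkhorn=12 Fernhollow=10 Greywater=6 Hollowpine=14 Juniper=21 → close Juniper (overflow 12)
  21÷5 = 4 each, +1 to first 1
Round 2: Cedarfen=9 Elkhorn=16 Fernhollow=14 Greywater=10 Hollowpine=18 → close Hollowpine (overflow 9)
  18÷4 = 4 each, +1 to first 2
Round 3: Cedarfen=14 Elkhorn=21 Fernhollow=18 Greywater=14 → close Elkhorn (overflow 11)
  21÷3 = 7 each, +1 to first 0
Round 4: Cedarfen=21 Fernhollow=25 Greywater=21 → close Fernhollow (overflow 18)
  25÷2 = 12 each, +1 to first 1
Round 5: Cedarfen=34 Greywater=33 → close Cedarfen (overflow 25)
  34÷1 = 34 each, +1 to first 0

Closure order: Juniper, Hollowpine, Elkhorn, Fernhollow, Cedarfen
Last habitat: Greywater with 67 animals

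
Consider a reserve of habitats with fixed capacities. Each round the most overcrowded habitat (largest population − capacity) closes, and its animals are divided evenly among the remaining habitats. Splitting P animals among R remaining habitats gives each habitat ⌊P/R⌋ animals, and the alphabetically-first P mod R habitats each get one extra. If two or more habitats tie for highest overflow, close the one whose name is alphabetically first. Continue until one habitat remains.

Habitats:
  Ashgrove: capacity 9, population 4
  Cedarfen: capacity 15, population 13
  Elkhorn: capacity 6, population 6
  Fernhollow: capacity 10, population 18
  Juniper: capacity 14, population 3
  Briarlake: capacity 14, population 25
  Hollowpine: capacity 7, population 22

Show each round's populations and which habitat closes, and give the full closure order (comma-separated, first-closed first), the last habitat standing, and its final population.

Round 1: Ashgrove=4 Briarlake=25 Cedarfen=13 Elkhorn=6 Fernhollow=18 Hollowpine=22 Juniper=3 → close Hollowpine (overflow 15)
  22÷6 = 3 each, +1 to first 4
Round 2: Ashgrove=8 Briarlake=29 Cedarfen=17 Elkhorn=10 Fernhollow=21 Juniper=6 → close Briarlake (overflow 15)
  29÷5 = 5 each, +1 to first 4
Round 3: Ashgrove=14 Cedarfen=23 Elkhorn=16 Fernhollow=27 Juniper=11 → close Fernhollow (overflow 17)
  27÷4 = 6 each, +1 to first 3
Round 4: Ashgrove=21 Cedarfen=30 Elkhorn=23 Juniper=17 → close Elkhorn (overflow 17)
  23÷3 = 7 each, +1 to first 2
Round 5: Ashgrove=29 Cedarfen=38 Juniper=24 → close Cedarfen (overflow 23)
  38÷2 = 19 each, +1 to first 0
Round 6: Ashgrove=48 Juniper=43 → close Ashgrove (overflow 39)
  48÷1 = 48 each, +1 to first 0

Closure order: Hollowpine, Briarlake, Fernhollow, Elkhorn, Cedarfen, Ashgrove
Last habitat: Juniper with 91 animals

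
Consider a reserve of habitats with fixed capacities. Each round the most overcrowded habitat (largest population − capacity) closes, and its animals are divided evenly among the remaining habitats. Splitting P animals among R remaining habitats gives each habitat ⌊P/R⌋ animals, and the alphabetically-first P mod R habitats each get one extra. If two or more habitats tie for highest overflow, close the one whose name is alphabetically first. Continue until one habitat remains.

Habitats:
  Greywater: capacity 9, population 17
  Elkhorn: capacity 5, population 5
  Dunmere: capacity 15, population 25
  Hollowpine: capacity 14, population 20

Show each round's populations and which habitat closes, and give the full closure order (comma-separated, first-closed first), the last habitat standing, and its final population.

Closure order: Dunmere, Greywater, Hollowpine
Last habitat: Elkhorn with 67 animals

Round 1: Dunmere=25 Elkhorn=5 Greywater=17 Hollowpine=20 → close Dunmere (overflow 10)
  25÷3 = 8 each, +1 to first 1
Round 2: Elkhorn=14 Greywater=25 Hollowpine=28 → close Greywater (overflow 16)
  25÷2 = 12 each, +1 to first 1
Round 3: Elkhorn=27 Hollowpine=40 → close Hollowpine (overflow 26)
  40÷1 = 40 each, +1 to first 0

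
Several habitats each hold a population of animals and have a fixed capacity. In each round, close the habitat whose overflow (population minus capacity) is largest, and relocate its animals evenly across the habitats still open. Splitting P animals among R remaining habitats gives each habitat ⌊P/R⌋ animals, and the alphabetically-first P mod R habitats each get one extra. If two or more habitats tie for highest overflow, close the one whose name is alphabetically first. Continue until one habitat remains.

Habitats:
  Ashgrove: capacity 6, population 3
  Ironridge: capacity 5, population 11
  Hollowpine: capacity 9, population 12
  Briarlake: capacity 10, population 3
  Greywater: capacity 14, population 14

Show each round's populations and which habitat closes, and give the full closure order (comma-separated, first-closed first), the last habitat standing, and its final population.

Closure order: Ironridge, Hollowpine, Greywater, Ashgrove
Last habitat: Briarlake with 43 animals

Round 1: Ashgrove=3 Briarlake=3 Greywater=14 Hollowpine=12 Ironridge=11 → close Ironridge (overflow 6)
  11÷4 = 2 each, +1 to first 3
Round 2: Ashgrove=6 Briarlake=6 Greywater=17 Hollowpine=14 → close Hollowpine (overflow 5)
  14÷3 = 4 each, +1 to first 2
Round 3: Ashgrove=11 Briarlake=11 Greywater=21 → close Greywater (overflow 7)
  21÷2 = 10 each, +1 to first 1
Round 4: Ashgrove=22 Briarlake=21 → close Ashgrove (overflow 16)
  22÷1 = 22 each, +1 to first 0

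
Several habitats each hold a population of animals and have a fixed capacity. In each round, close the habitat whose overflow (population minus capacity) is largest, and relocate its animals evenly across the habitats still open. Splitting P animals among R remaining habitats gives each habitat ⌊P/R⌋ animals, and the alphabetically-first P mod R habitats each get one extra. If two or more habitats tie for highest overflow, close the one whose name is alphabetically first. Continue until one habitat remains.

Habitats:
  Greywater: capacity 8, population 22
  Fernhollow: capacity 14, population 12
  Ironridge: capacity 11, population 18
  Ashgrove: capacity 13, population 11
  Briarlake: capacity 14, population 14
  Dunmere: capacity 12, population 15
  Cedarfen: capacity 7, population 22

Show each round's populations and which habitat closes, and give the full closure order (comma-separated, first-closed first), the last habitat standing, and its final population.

Closure order: Cedarfen, Greywater, Ironridge, Dunmere, Briarlake, Ashgrove
Last habitat: Fernhollow with 114 animals

Round 1: Ashgrove=11 Briarlake=14 Cedarfen=22 Dunmere=15 Fernhollow=12 Greywater=22 Ironridge=18 → close Cedarfen (overflow 15)
  22÷6 = 3 each, +1 to first 4
Round 2: Ashgrove=15 Briarlake=18 Dunmere=19 Fernhollow=16 Greywater=25 Ironridge=21 → close Greywater (overflow 17)
  25÷5 = 5 each, +1 to first 0
Round 3: Ashgrove=20 Briarlake=23 Dunmere=24 Fernhollow=21 Ironridge=26 → close Ironridge (overflow 15)
  26÷4 = 6 each, +1 to first 2
Round 4: Ashgrove=27 Briarlake=30 Dunmere=30 Fernhollow=27 → close Dunmere (overflow 18)
  30÷3 = 10 each, +1 to first 0
Round 5: Ashgrove=37 Briarlake=40 Fernhollow=37 → close Briarlake (overflow 26)
  40÷2 = 20 each, +1 to first 0
Round 6: Ashgrove=57 Fernhollow=57 → close Ashgrove (overflow 44)
  57÷1 = 57 each, +1 to first 0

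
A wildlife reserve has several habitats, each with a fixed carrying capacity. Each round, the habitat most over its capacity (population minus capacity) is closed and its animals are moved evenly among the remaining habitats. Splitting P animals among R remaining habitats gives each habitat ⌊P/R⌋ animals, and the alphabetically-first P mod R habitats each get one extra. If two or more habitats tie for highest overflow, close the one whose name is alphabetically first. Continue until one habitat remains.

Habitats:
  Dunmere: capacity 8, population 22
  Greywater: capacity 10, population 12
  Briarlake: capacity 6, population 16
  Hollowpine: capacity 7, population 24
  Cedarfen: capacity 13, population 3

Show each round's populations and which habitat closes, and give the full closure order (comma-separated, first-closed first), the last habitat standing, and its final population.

Round 1: Briarlake=16 Cedarfen=3 Dunmere=22 Greywater=12 Hollowpine=24 → close Hollowpine (overflow 17)
  24÷4 = 6 each, +1 to first 0
Round 2: Briarlake=22 Cedarfen=9 Dunmere=28 Greywater=18 → close Dunmere (overflow 20)
  28÷3 = 9 each, +1 to first 1
Round 3: Briarlake=32 Cedarfen=18 Greywater=27 → close Briarlake (overflow 26)
  32÷2 = 16 each, +1 to first 0
Round 4: Cedarfen=34 Greywater=43 → close Greywater (overflow 33)
  43÷1 = 43 each, +1 to first 0

Closure order: Hollowpine, Dunmere, Briarlake, Greywater
Last habitat: Cedarfen with 77 animals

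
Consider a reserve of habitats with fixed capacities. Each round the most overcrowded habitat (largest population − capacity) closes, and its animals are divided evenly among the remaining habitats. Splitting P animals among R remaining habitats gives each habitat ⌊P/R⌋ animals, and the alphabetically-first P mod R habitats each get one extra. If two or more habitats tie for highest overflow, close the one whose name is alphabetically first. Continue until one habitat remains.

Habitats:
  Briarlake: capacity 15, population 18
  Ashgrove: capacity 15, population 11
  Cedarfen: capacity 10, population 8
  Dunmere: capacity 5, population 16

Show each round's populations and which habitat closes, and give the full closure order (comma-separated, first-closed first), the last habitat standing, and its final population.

Round 1: Ashgrove=11 Briarlake=18 Cedarfen=8 Dunmere=16 → close Dunmere (overflow 11)
  16÷3 = 5 each, +1 to first 1
Round 2: Ashgrove=17 Briarlake=23 Cedarfen=13 → close Briarlake (overflow 8)
  23÷2 = 11 each, +1 to first 1
Round 3: Ashgrove=29 Cedarfen=24 → close Ashgrove (overflow 14)
  29÷1 = 29 each, +1 to first 0

Closure order: Dunmere, Briarlake, Ashgrove
Last habitat: Cedarfen with 53 animals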